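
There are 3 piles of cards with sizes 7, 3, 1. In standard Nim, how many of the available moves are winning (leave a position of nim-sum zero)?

Write each in binary and XOR column by column:
  111  (7)
  011  (3)
  001  (1)
  ---
  101  (5)
The overall nim-sum is X = 5. A pile of size p has a winning move iff p XOR X < p (reduce it to p XOR X).
  7: 7 XOR 5 = 2 < 7 — winning move (to 2).
  3: 3 XOR 5 = 6 ≥ 3 — no move.
  1: 1 XOR 5 = 4 ≥ 1 — no move.
That gives 1 winning move.

1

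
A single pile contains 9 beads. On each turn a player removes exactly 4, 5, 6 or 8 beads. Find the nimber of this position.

Build the Grundy sequence with g(k) = mex{g(k−s) : s ∈ {4, 5, 6, 8}, s ≤ k}:
g(0) = mex{} = 0
g(1) = mex{} = 0
g(2) = mex{} = 0
g(3) = mex{} = 0
g(4) = mex{0} = 1
g(5) = mex{0} = 1
g(6) = mex{0} = 1
g(7) = mex{0} = 1
g(8) = mex{0,1} = 2
g(9) = mex{0,1} = 2
So g(9) = 2.

2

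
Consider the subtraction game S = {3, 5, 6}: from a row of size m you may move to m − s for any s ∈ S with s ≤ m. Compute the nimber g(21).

1

Grundy values for subtraction set {3, 5, 6}:
k:     0  1  2  3  4  5  6  7  8  9 10 11 12 13 14 15 16 17 18 19 20 21
g(k):  0  0  0  1  1  1  2  2  2  0  0  0  1  1  1  2  2  2  0  0  0  1
So g(21) = 1.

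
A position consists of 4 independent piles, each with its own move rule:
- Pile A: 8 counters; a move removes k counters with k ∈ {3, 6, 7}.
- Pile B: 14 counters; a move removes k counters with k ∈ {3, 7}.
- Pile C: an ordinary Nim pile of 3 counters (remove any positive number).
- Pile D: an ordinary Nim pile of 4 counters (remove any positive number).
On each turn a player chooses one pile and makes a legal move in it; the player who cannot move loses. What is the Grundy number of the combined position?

Build the Grundy sequence for pile A with g(k) = mex{g(k−s) : s ∈ {3, 6, 7}, s ≤ k}:
g(0) = mex{} = 0
g(1) = mex{} = 0
g(2) = mex{} = 0
g(3) = mex{0} = 1
g(4) = mex{0} = 1
g(5) = mex{0} = 1
g(6) = mex{0,1} = 2
g(7) = mex{0,1} = 2
g(8) = mex{0,1} = 2
So g(8) = 2.
Grundy values for pile B (subtraction set {3, 7}):
k:     0  1  2  3  4  5  6  7  8  9 10 11 12 13 14
g(k):  0  0  0  1  1  1  0  2  2  1  0  0  0  1  1
So g(14) = 1.
Pile C is a plain Nim pile of size 3, so its Grundy value is 3.
Pile D is a plain Nim pile of size 4, so its Grundy value is 4.
By the Sprague-Grundy theorem, the Grundy value of a sum of independent games is the XOR of the component values.
Combined value = 2 ⊕ 1 ⊕ 3 ⊕ 4 = 4.

4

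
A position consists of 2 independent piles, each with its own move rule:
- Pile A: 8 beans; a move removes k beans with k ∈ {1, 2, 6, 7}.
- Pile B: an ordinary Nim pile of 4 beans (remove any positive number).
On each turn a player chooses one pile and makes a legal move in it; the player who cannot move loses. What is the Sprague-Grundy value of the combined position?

4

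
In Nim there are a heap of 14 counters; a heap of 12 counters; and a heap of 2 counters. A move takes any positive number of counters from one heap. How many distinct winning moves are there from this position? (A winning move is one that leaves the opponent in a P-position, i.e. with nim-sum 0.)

0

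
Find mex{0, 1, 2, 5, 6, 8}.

3

The values 0, 1, 2 are all present; 3 is the first non-negative integer missing from the set.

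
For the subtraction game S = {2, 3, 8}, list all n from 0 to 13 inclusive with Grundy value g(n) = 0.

0, 1, 5, 6, 10, 11

Build the Grundy sequence with g(k) = mex{g(k−s) : s ∈ {2, 3, 8}, s ≤ k}:
k:     0  1  2  3  4  5  6  7  8  9 10 11 12 13
g(k):  0  0  1  1  2  0  0  1  1  2  0  0  1  1
The P-positions (g = 0) in 0..13 are 0, 1, 5, 6, 10, 11.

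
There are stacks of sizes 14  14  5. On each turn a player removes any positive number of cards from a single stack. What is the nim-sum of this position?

Nim-sum: 14 XOR 14 XOR 5 = 5.

5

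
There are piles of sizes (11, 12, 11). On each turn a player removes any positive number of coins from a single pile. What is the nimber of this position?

Nim-sum: 11 XOR 12 XOR 11 = 12.

12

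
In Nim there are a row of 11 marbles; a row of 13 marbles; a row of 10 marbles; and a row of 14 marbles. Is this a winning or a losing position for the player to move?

Write each in binary and XOR column by column:
  1011  (11)
  1101  (13)
  1010  (10)
  1110  (14)
  ----
  0010  (2)
The nim-sum is 2 ≠ 0, so this is an N-position: the player to move can win.

Winning position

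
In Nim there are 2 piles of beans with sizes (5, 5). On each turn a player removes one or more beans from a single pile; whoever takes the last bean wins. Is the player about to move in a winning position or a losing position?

Losing position

Compute the nim-sum pairwise:
5 XOR 5 = 0
The nim-sum is 0, so this is a P-position: the player to move is in a losing position under optimal play.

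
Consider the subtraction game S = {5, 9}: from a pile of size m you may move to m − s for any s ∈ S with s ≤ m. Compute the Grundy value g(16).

0

Compute g(0), g(1), … for moves {5, 9}:
k:     0  1  2  3  4  5  6  7  8  9 10 11 12 13 14 15 16
g(k):  0  0  0  0  0  1  1  1  1  1  2  2  2  2  0  0  0
So g(16) = 0.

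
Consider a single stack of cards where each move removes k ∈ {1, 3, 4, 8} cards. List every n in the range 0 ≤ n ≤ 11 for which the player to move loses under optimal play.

Compute g(0), g(1), … for moves {1, 3, 4, 8}:
k:     0  1  2  3  4  5  6  7  8  9 10 11
g(k):  0  1  0  1  2  3  2  0  1  0  1  2
The P-positions (g = 0) in 0..11 are 0, 2, 7, 9.

0, 2, 7, 9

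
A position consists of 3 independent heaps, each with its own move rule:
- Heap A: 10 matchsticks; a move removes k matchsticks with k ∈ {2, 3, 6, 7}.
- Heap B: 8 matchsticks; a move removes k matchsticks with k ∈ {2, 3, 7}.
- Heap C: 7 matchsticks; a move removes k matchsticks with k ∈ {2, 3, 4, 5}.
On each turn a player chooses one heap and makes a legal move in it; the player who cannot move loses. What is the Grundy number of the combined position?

1

Build the Grundy sequence for heap A with g(k) = mex{g(k−s) : s ∈ {2, 3, 6, 7}, s ≤ k}:
g(0) = mex{} = 0
g(1) = mex{} = 0
g(2) = mex{0} = 1
g(3) = mex{0} = 1
g(4) = mex{0,1} = 2
g(5) = mex{1} = 0
g(6) = mex{0,1,2} = 3
g(7) = mex{0,2} = 1
g(8) = mex{0,1,3} = 2
g(9) = mex{1,3} = 0
g(10) = mex{1,2} = 0
So g(10) = 0.
Build the Grundy sequence for heap B with g(k) = mex{g(k−s) : s ∈ {2, 3, 7}, s ≤ k}:
k:     0  1  2  3  4  5  6  7  8
g(k):  0  0  1  1  2  0  0  1  1
So g(8) = 1.
For heap C, compute g(0), g(1), … with moves {2, 3, 4, 5}:
g(0) = mex{} = 0
g(1) = mex{} = 0
g(2) = mex{0} = 1
g(3) = mex{0} = 1
g(4) = mex{0,1} = 2
g(5) = mex{0,1} = 2
g(6) = mex{0,1,2} = 3
g(7) = mex{1,2} = 0
So g(7) = 0.
The value of a disjunctive sum is the nim-sum of the parts.
Combined value = 0 ⊕ 1 ⊕ 0 = 1.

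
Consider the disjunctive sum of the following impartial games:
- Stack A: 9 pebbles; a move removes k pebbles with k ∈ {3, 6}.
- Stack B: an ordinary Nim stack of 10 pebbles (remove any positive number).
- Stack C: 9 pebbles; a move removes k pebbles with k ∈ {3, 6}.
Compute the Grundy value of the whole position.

10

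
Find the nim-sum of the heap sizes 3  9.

10

Write each in binary and XOR column by column:
  0011  (3)
  1001  (9)
  ----
  1010  (10)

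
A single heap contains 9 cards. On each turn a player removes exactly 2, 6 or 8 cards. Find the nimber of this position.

2

Grundy values for subtraction set {2, 6, 8}:
g(0) = mex{} = 0
g(1) = mex{} = 0
g(2) = mex{0} = 1
g(3) = mex{0} = 1
g(4) = mex{1} = 0
g(5) = mex{1} = 0
g(6) = mex{0} = 1
g(7) = mex{0} = 1
g(8) = mex{0,1} = 2
g(9) = mex{0,1} = 2
So g(9) = 2.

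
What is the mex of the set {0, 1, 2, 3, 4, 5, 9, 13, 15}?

The values 0, 1, 2, 3, 4, 5 are all present; 6 is the first non-negative integer missing from the set.

6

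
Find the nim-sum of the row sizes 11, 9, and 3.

1

Nim-sum: 11 XOR 9 XOR 3 = 1.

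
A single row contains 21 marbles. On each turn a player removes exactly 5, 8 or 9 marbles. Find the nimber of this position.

Grundy values for subtraction set {5, 8, 9}:
k:     0  1  2  3  4  5  6  7  8  9 10 11 12 13 14 15 16 17 18 19 20 21
g(k):  0  0  0  0  0  1  1  1  1  1  2  2  2  2  0  0  0  0  0  1  1  1
So g(21) = 1.

1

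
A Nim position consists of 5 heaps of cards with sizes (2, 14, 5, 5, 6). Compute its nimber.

Compute the nim-sum pairwise:
2 XOR 14 = 12
12 XOR 5 = 9
9 XOR 5 = 12
12 XOR 6 = 10

10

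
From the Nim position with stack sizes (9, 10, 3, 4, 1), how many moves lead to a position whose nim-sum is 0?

1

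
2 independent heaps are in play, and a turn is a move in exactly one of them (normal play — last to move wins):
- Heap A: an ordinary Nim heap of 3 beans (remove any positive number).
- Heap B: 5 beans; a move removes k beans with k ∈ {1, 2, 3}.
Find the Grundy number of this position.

Heap A is a plain Nim heap of size 3, so its Grundy value is 3.
For heap B, compute g(0), g(1), … with moves {1, 2, 3}:
k:     0  1  2  3  4  5
g(k):  0  1  2  3  0  1
So g(5) = 1.
The value of a disjunctive sum is the nim-sum of the parts.
Combined value = 3 XOR 1 = 2.

2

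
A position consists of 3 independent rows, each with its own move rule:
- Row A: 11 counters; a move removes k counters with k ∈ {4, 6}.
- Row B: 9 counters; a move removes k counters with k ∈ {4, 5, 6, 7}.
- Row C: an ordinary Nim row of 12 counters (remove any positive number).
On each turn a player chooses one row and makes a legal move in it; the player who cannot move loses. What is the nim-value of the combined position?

14

Grundy values for row A (subtraction set {4, 6}):
k:     0  1  2  3  4  5  6  7  8  9 10 11
g(k):  0  0  0  0  1  1  1  1  2  2  0  0
So g(11) = 0.
Build the Grundy sequence for row B with g(k) = mex{g(k−s) : s ∈ {4, 5, 6, 7}, s ≤ k}:
k:     0  1  2  3  4  5  6  7  8  9
g(k):  0  0  0  0  1  1  1  1  2  2
So g(9) = 2.
Row C is a plain Nim row of size 12, so its Grundy value is 12.
By the Sprague-Grundy theorem, the Grundy value of a sum of independent games is the XOR of the component values.
Combined value = 0 XOR 2 XOR 12 = 14.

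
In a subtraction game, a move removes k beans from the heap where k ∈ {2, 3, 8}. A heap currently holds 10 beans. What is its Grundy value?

0

Build the Grundy sequence with g(k) = mex{g(k−s) : s ∈ {2, 3, 8}, s ≤ k}:
k:     0  1  2  3  4  5  6  7  8  9 10
g(k):  0  0  1  1  2  0  0  1  1  2  0
So g(10) = 0.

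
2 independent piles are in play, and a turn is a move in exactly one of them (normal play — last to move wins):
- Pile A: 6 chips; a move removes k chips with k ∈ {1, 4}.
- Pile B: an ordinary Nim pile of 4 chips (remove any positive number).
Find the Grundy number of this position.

5

Build the Grundy sequence for pile A with g(k) = mex{g(k−s) : s ∈ {1, 4}, s ≤ k}:
g(0) = mex{} = 0
g(1) = mex{0} = 1
g(2) = mex{1} = 0
g(3) = mex{0} = 1
g(4) = mex{0,1} = 2
g(5) = mex{1,2} = 0
g(6) = mex{0} = 1
So g(6) = 1.
Pile B is a plain Nim pile of size 4, so its Grundy value is 4.
The value of a disjunctive sum is the nim-sum of the parts.
Combined value = 1 ⊕ 4 = 5.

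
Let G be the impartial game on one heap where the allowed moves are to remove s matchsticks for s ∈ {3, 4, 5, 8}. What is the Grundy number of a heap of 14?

1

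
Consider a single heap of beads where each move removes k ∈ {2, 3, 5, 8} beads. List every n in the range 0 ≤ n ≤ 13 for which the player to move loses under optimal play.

Compute g(0), g(1), … for moves {2, 3, 5, 8}:
k:     0  1  2  3  4  5  6  7  8  9 10 11 12 13
g(k):  0  0  1  1  2  2  3  0  4  1  3  0  4  1
The P-positions (g = 0) in 0..13 are 0, 1, 7, 11.

0, 1, 7, 11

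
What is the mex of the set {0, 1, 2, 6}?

The values 0, 1, 2 are all present; 3 is the first non-negative integer missing from the set.

3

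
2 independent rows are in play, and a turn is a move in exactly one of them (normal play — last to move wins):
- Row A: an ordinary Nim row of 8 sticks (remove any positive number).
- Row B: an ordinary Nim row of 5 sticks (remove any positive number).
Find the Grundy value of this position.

13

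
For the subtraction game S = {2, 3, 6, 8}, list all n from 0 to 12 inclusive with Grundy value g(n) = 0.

0, 1, 5, 10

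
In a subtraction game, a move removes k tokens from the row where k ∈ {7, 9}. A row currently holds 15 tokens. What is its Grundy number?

Compute g(0), g(1), … for moves {7, 9}:
k:     0  1  2  3  4  5  6  7  8  9 10 11 12 13 14 15
g(k):  0  0  0  0  0  0  0  1  1  1  1  1  1  1  2  2
So g(15) = 2.

2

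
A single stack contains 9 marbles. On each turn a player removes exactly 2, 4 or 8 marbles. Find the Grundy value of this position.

Compute g(0), g(1), … for moves {2, 4, 8}:
k:     0  1  2  3  4  5  6  7  8  9
g(k):  0  0  1  1  2  2  0  0  1  1
So g(9) = 1.

1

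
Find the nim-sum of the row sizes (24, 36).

60

Compute the nim-sum pairwise:
24 ⊕ 36 = 60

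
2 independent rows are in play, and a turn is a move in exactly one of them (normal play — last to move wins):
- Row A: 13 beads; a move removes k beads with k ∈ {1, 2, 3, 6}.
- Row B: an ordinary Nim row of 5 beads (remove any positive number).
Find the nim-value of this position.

4

Build the Grundy sequence for row A with g(k) = mex{g(k−s) : s ∈ {1, 2, 3, 6}, s ≤ k}:
g(0) = mex{} = 0
g(1) = mex{0} = 1
g(2) = mex{0,1} = 2
g(3) = mex{0,1,2} = 3
g(4) = mex{1,2,3} = 0
g(5) = mex{0,2,3} = 1
g(6) = mex{0,1,3} = 2
g(7) = mex{0,1,2} = 3
g(8) = mex{1,2,3} = 0
g(9) = mex{0,2,3} = 1
g(10) = mex{0,1,3} = 2
g(11) = mex{0,1,2} = 3
g(12) = mex{1,2,3} = 0
g(13) = mex{0,2,3} = 1
So g(13) = 1.
Row B is a plain Nim row of size 5, so its Grundy value is 5.
By the Sprague-Grundy theorem, the Grundy value of a sum of independent games is the XOR of the component values.
Combined value = 1 XOR 5 = 4.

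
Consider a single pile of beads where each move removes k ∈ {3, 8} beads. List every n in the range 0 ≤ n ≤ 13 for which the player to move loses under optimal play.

0, 1, 2, 6, 7, 11, 12, 13

Build the Grundy sequence with g(k) = mex{g(k−s) : s ∈ {3, 8}, s ≤ k}:
g(0) = mex{} = 0
g(1) = mex{} = 0
g(2) = mex{} = 0
g(3) = mex{0} = 1
g(4) = mex{0} = 1
g(5) = mex{0} = 1
g(6) = mex{1} = 0
g(7) = mex{1} = 0
g(8) = mex{0,1} = 2
g(9) = mex{0} = 1
g(10) = mex{0} = 1
g(11) = mex{1,2} = 0
g(12) = mex{1} = 0
g(13) = mex{1} = 0
The P-positions (g = 0) in 0..13 are 0, 1, 2, 6, 7, 11, 12, 13.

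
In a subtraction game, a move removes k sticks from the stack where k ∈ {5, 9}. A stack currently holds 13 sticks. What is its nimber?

2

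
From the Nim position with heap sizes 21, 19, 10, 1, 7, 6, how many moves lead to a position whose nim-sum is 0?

1

Compute the nim-sum pairwise:
21 ⊕ 19 = 6
6 ⊕ 10 = 12
12 ⊕ 1 = 13
13 ⊕ 7 = 10
10 ⊕ 6 = 12
The overall nim-sum is X = 12. A heap of size p has a winning move iff p XOR X < p (reduce it to p XOR X).
  21: 21 XOR 12 = 25 ≥ 21 — no move.
  19: 19 XOR 12 = 31 ≥ 19 — no move.
  10: 10 XOR 12 = 6 < 10 — winning move (to 6).
  1: 1 XOR 12 = 13 ≥ 1 — no move.
  7: 7 XOR 12 = 11 ≥ 7 — no move.
  6: 6 XOR 12 = 10 ≥ 6 — no move.
That gives 1 winning move.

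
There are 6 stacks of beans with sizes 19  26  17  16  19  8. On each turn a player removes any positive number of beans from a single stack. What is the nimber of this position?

19

In binary:
  10011  (19)
  11010  (26)
  10001  (17)
  10000  (16)
  10011  (19)
  01000  (8)
  -----
  10011  (19)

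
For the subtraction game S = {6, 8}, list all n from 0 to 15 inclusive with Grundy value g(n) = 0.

0, 1, 2, 3, 4, 5, 14, 15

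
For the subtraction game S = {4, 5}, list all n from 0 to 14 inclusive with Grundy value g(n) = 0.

0, 1, 2, 3, 9, 10, 11, 12

Compute g(0), g(1), … for moves {4, 5}:
g(0) = mex{} = 0
g(1) = mex{} = 0
g(2) = mex{} = 0
g(3) = mex{} = 0
g(4) = mex{0} = 1
g(5) = mex{0} = 1
g(6) = mex{0} = 1
g(7) = mex{0} = 1
g(8) = mex{0,1} = 2
g(9) = mex{1} = 0
g(10) = mex{1} = 0
g(11) = mex{1} = 0
g(12) = mex{1,2} = 0
g(13) = mex{0,2} = 1
g(14) = mex{0} = 1
The P-positions (g = 0) in 0..14 are 0, 1, 2, 3, 9, 10, 11, 12.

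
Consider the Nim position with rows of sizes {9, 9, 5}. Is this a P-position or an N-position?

N-position

Bitwise XOR of the heap sizes:
  1001  (9)
  1001  (9)
  0101  (5)
  ----
  0101  (5)
The nim-sum is 5 ≠ 0, so this is an N-position: the player to move can win.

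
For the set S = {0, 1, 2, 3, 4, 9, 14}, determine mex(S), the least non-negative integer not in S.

5

The values 0, 1, 2, 3, 4 are all present; 5 is the first non-negative integer missing from the set.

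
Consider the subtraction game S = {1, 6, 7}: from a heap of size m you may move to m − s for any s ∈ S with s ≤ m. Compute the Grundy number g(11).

3

Grundy values for subtraction set {1, 6, 7}:
g(0) = mex{} = 0
g(1) = mex{0} = 1
g(2) = mex{1} = 0
g(3) = mex{0} = 1
g(4) = mex{1} = 0
g(5) = mex{0} = 1
g(6) = mex{0,1} = 2
g(7) = mex{0,1,2} = 3
g(8) = mex{0,1,3} = 2
g(9) = mex{0,1,2} = 3
g(10) = mex{0,1,3} = 2
g(11) = mex{0,1,2} = 3
So g(11) = 3.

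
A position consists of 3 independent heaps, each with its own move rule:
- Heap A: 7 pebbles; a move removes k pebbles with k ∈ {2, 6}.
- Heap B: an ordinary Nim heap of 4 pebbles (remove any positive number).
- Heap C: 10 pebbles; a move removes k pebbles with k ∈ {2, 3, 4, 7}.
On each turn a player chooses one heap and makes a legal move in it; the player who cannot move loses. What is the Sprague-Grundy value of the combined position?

Grundy values for heap A (subtraction set {2, 6}):
g(0) = mex{} = 0
g(1) = mex{} = 0
g(2) = mex{0} = 1
g(3) = mex{0} = 1
g(4) = mex{1} = 0
g(5) = mex{1} = 0
g(6) = mex{0} = 1
g(7) = mex{0} = 1
So g(7) = 1.
Heap B is a plain Nim heap of size 4, so its Grundy value is 4.
Grundy values for heap C (subtraction set {2, 3, 4, 7}):
k:     0  1  2  3  4  5  6  7  8  9 10
g(k):  0  0  1  1  2  2  0  3  1  4  2
So g(10) = 2.
By the Sprague-Grundy theorem, the Grundy value of a sum of independent games is the XOR of the component values.
Combined value = 1 XOR 4 XOR 2 = 7.

7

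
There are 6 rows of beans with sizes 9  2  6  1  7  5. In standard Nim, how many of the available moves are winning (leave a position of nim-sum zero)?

1

Nim-sum: 9 XOR 2 XOR 6 XOR 1 XOR 7 XOR 5 = 14.
The overall nim-sum is X = 14. A row of size p has a winning move iff p XOR X < p (reduce it to p XOR X).
  9: 9 XOR 14 = 7 < 9 — winning move (to 7).
  2: 2 XOR 14 = 12 ≥ 2 — no move.
  6: 6 XOR 14 = 8 ≥ 6 — no move.
  1: 1 XOR 14 = 15 ≥ 1 — no move.
  7: 7 XOR 14 = 9 ≥ 7 — no move.
  5: 5 XOR 14 = 11 ≥ 5 — no move.
That gives 1 winning move.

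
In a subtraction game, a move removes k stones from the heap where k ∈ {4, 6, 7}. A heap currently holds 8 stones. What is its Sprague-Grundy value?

2

Grundy values for subtraction set {4, 6, 7}:
g(0) = mex{} = 0
g(1) = mex{} = 0
g(2) = mex{} = 0
g(3) = mex{} = 0
g(4) = mex{0} = 1
g(5) = mex{0} = 1
g(6) = mex{0} = 1
g(7) = mex{0} = 1
g(8) = mex{0,1} = 2
So g(8) = 2.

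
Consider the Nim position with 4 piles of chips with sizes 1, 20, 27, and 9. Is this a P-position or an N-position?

N-position

Nim-sum: 1 XOR 20 XOR 27 XOR 9 = 7.
The nim-sum is 7 ≠ 0, so this is an N-position: the player to move can win.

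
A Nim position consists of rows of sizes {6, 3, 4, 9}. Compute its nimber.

8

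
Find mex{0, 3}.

0 is in the set but 1 is not, so the mex is 1.

1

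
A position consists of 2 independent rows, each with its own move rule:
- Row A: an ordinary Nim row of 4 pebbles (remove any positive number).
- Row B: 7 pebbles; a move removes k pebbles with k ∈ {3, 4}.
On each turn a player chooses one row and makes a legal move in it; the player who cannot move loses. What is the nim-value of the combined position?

Row A is a plain Nim row of size 4, so its Grundy value is 4.
Grundy values for row B (subtraction set {3, 4}):
g(0) = mex{} = 0
g(1) = mex{} = 0
g(2) = mex{} = 0
g(3) = mex{0} = 1
g(4) = mex{0} = 1
g(5) = mex{0} = 1
g(6) = mex{0,1} = 2
g(7) = mex{1} = 0
So g(7) = 0.
The value of a disjunctive sum is the nim-sum of the parts.
Combined value = 4 ⊕ 0 = 4.

4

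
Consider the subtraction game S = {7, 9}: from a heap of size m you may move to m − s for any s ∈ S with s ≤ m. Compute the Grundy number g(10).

Compute g(0), g(1), … for moves {7, 9}:
g(0) = mex{} = 0
g(1) = mex{} = 0
g(2) = mex{} = 0
g(3) = mex{} = 0
g(4) = mex{} = 0
g(5) = mex{} = 0
g(6) = mex{} = 0
g(7) = mex{0} = 1
g(8) = mex{0} = 1
g(9) = mex{0} = 1
g(10) = mex{0} = 1
So g(10) = 1.

1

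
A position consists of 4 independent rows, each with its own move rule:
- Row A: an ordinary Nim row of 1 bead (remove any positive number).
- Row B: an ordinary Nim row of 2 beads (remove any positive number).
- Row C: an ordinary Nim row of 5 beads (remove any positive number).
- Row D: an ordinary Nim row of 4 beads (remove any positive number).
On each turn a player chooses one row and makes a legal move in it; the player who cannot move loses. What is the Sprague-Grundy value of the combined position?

Row A is a plain Nim row of size 1, so its Grundy value is 1.
Row B is a plain Nim row of size 2, so its Grundy value is 2.
Row C is a plain Nim row of size 5, so its Grundy value is 5.
Row D is a plain Nim row of size 4, so its Grundy value is 4.
The value of a disjunctive sum is the nim-sum of the parts.
Combined value = 1 ⊕ 2 ⊕ 5 ⊕ 4 = 2.

2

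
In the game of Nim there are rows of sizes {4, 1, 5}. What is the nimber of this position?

Compute the nim-sum pairwise:
4 ⊕ 1 = 5
5 ⊕ 5 = 0

0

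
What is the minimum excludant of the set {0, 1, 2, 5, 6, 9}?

The values 0, 1, 2 are all present; 3 is the first non-negative integer missing from the set.

3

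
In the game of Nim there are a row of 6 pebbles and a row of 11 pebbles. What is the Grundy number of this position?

13

In binary:
  0110  (6)
  1011  (11)
  ----
  1101  (13)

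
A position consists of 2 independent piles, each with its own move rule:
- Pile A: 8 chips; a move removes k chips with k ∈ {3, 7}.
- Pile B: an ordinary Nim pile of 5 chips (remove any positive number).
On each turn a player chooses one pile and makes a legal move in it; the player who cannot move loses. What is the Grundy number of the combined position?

7

For pile A, compute g(0), g(1), … with moves {3, 7}:
g(0) = mex{} = 0
g(1) = mex{} = 0
g(2) = mex{} = 0
g(3) = mex{0} = 1
g(4) = mex{0} = 1
g(5) = mex{0} = 1
g(6) = mex{1} = 0
g(7) = mex{0,1} = 2
g(8) = mex{0,1} = 2
So g(8) = 2.
Pile B is a plain Nim pile of size 5, so its Grundy value is 5.
By the Sprague-Grundy theorem, the Grundy value of a sum of independent games is the XOR of the component values.
Combined value = 2 ⊕ 5 = 7.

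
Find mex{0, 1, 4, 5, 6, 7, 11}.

2

The values 0, 1 are all present; 2 is the first non-negative integer missing from the set.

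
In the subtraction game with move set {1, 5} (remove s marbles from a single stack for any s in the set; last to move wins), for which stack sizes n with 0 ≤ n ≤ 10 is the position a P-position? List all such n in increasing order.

0, 2, 4, 6, 8, 10

Grundy values for subtraction set {1, 5}:
g(0) = mex{} = 0
g(1) = mex{0} = 1
g(2) = mex{1} = 0
g(3) = mex{0} = 1
g(4) = mex{1} = 0
g(5) = mex{0} = 1
g(6) = mex{1} = 0
g(7) = mex{0} = 1
g(8) = mex{1} = 0
g(9) = mex{0} = 1
g(10) = mex{1} = 0
The P-positions (g = 0) in 0..10 are 0, 2, 4, 6, 8, 10.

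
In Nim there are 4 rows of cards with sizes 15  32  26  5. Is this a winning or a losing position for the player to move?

Winning position

Compute the nim-sum pairwise:
15 ^ 32 = 47
47 ^ 26 = 53
53 ^ 5 = 48
The nim-sum is 48 ≠ 0, so this is an N-position: the player to move can win.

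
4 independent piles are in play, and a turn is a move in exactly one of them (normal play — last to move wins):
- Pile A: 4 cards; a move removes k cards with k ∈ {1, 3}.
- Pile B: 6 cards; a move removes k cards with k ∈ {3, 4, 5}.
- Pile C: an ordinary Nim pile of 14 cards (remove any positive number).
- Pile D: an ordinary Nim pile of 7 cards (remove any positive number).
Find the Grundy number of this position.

11

Grundy values for pile A (subtraction set {1, 3}):
g(0) = mex{} = 0
g(1) = mex{0} = 1
g(2) = mex{1} = 0
g(3) = mex{0} = 1
g(4) = mex{1} = 0
So g(4) = 0.
Build the Grundy sequence for pile B with g(k) = mex{g(k−s) : s ∈ {3, 4, 5}, s ≤ k}:
k:     0  1  2  3  4  5  6
g(k):  0  0  0  1  1  1  2
So g(6) = 2.
Pile C is a plain Nim pile of size 14, so its Grundy value is 14.
Pile D is a plain Nim pile of size 7, so its Grundy value is 7.
The value of a disjunctive sum is the nim-sum of the parts.
Combined value = 0 XOR 2 XOR 14 XOR 7 = 11.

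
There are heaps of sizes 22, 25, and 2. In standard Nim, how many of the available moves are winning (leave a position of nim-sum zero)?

Compute the nim-sum pairwise:
22 ⊕ 25 = 15
15 ⊕ 2 = 13
The overall nim-sum is X = 13. A heap of size p has a winning move iff p XOR X < p (reduce it to p XOR X).
  22: 22 XOR 13 = 27 ≥ 22 — no move.
  25: 25 XOR 13 = 20 < 25 — winning move (to 20).
  2: 2 XOR 13 = 15 ≥ 2 — no move.
That gives 1 winning move.

1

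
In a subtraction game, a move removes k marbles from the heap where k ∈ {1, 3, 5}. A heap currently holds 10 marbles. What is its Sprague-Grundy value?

0

Grundy values for subtraction set {1, 3, 5}:
k:     0  1  2  3  4  5  6  7  8  9 10
g(k):  0  1  0  1  0  1  0  1  0  1  0
So g(10) = 0.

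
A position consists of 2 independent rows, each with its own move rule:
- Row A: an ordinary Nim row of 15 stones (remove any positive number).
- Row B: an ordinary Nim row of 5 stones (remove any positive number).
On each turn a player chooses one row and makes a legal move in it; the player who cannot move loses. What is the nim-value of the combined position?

10

Row A is a plain Nim row of size 15, so its Grundy value is 15.
Row B is a plain Nim row of size 5, so its Grundy value is 5.
The value of a disjunctive sum is the nim-sum of the parts.
Combined value = 15 XOR 5 = 10.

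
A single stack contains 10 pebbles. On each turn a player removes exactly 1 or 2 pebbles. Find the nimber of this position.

Build the Grundy sequence with g(k) = mex{g(k−s) : s ∈ {1, 2}, s ≤ k}:
g(0) = mex{} = 0
g(1) = mex{0} = 1
g(2) = mex{0,1} = 2
g(3) = mex{1,2} = 0
g(4) = mex{0,2} = 1
g(5) = mex{0,1} = 2
g(6) = mex{1,2} = 0
g(7) = mex{0,2} = 1
g(8) = mex{0,1} = 2
g(9) = mex{1,2} = 0
g(10) = mex{0,2} = 1
So g(10) = 1.

1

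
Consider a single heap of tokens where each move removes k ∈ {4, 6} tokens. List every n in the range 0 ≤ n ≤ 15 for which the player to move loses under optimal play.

0, 1, 2, 3, 10, 11, 12, 13

Build the Grundy sequence with g(k) = mex{g(k−s) : s ∈ {4, 6}, s ≤ k}:
k:     0  1  2  3  4  5  6  7  8  9 10 11 12 13 14 15
g(k):  0  0  0  0  1  1  1  1  2  2  0  0  0  0  1  1
The P-positions (g = 0) in 0..15 are 0, 1, 2, 3, 10, 11, 12, 13.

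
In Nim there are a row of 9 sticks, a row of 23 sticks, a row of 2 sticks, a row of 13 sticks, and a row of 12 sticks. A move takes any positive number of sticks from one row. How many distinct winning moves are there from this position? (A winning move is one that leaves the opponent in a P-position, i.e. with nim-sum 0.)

1

Compute the nim-sum pairwise:
9 ⊕ 23 = 30
30 ⊕ 2 = 28
28 ⊕ 13 = 17
17 ⊕ 12 = 29
The overall nim-sum is X = 29. A row of size p has a winning move iff p XOR X < p (reduce it to p XOR X).
  9: 9 XOR 29 = 20 ≥ 9 — no move.
  23: 23 XOR 29 = 10 < 23 — winning move (to 10).
  2: 2 XOR 29 = 31 ≥ 2 — no move.
  13: 13 XOR 29 = 16 ≥ 13 — no move.
  12: 12 XOR 29 = 17 ≥ 12 — no move.
That gives 1 winning move.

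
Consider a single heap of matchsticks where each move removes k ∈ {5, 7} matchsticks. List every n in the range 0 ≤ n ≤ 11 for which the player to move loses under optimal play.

0, 1, 2, 3, 4

Build the Grundy sequence with g(k) = mex{g(k−s) : s ∈ {5, 7}, s ≤ k}:
k:     0  1  2  3  4  5  6  7  8  9 10 11
g(k):  0  0  0  0  0  1  1  1  1  1  2  2
The P-positions (g = 0) in 0..11 are 0, 1, 2, 3, 4.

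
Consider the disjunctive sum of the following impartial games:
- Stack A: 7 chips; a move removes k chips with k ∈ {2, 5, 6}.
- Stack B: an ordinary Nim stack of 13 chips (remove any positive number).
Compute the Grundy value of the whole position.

Build the Grundy sequence for stack A with g(k) = mex{g(k−s) : s ∈ {2, 5, 6}, s ≤ k}:
k:     0  1  2  3  4  5  6  7
g(k):  0  0  1  1  0  2  1  3
So g(7) = 3.
Stack B is a plain Nim stack of size 13, so its Grundy value is 13.
By the Sprague-Grundy theorem, the Grundy value of a sum of independent games is the XOR of the component values.
Combined value = 3 ⊕ 13 = 14.

14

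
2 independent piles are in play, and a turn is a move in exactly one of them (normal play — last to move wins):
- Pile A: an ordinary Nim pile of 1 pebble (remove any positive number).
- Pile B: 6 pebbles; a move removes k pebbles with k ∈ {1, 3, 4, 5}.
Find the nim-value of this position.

Pile A is a plain Nim pile of size 1, so its Grundy value is 1.
Grundy values for pile B (subtraction set {1, 3, 4, 5}):
g(0) = mex{} = 0
g(1) = mex{0} = 1
g(2) = mex{1} = 0
g(3) = mex{0} = 1
g(4) = mex{0,1} = 2
g(5) = mex{0,1,2} = 3
g(6) = mex{0,1,3} = 2
So g(6) = 2.
The value of a disjunctive sum is the nim-sum of the parts.
Combined value = 1 XOR 2 = 3.

3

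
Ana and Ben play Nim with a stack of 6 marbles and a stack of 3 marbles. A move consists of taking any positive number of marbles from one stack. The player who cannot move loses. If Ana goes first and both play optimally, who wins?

Ana wins

Nim-sum: 6 ⊕ 3 = 5.
The nim-sum is 5 ≠ 0, so this is an N-position: the player to move can win; Ana has a winning move.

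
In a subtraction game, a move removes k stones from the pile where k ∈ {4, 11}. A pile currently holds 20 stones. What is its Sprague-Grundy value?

Build the Grundy sequence with g(k) = mex{g(k−s) : s ∈ {4, 11}, s ≤ k}:
k:     0  1  2  3  4  5  6  7  8  9 10 11 12 13 14 15 16 17 18 19 20
g(k):  0  0  0  0  1  1  1  1  0  0  0  2  1  1  1  0  0  0  0  1  1
So g(20) = 1.

1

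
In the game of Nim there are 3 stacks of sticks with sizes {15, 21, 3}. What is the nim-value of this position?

25

Bitwise XOR of the heap sizes:
  01111  (15)
  10101  (21)
  00011  (3)
  -----
  11001  (25)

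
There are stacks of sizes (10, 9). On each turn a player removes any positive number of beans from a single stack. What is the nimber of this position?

Nim-sum: 10 ⊕ 9 = 3.

3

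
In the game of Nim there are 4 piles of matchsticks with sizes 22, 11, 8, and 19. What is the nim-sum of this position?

Write each in binary and XOR column by column:
  10110  (22)
  01011  (11)
  01000  (8)
  10011  (19)
  -----
  00110  (6)

6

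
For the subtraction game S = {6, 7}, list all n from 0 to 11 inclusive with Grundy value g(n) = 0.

0, 1, 2, 3, 4, 5

Build the Grundy sequence with g(k) = mex{g(k−s) : s ∈ {6, 7}, s ≤ k}:
k:     0  1  2  3  4  5  6  7  8  9 10 11
g(k):  0  0  0  0  0  0  1  1  1  1  1  1
The P-positions (g = 0) in 0..11 are 0, 1, 2, 3, 4, 5.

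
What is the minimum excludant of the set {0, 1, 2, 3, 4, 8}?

The values 0, 1, 2, 3, 4 are all present; 5 is the first non-negative integer missing from the set.

5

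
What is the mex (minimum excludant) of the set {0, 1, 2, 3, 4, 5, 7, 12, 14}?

6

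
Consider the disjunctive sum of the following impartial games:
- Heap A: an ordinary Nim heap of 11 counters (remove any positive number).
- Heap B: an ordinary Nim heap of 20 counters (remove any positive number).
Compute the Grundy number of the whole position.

31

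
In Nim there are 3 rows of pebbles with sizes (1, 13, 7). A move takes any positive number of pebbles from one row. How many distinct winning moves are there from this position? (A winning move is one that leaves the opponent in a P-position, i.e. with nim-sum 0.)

1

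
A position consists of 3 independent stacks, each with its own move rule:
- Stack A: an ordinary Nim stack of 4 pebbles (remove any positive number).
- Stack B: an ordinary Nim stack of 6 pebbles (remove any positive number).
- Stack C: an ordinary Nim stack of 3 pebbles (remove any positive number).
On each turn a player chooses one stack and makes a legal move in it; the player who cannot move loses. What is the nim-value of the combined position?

1

Stack A is a plain Nim stack of size 4, so its Grundy value is 4.
Stack B is a plain Nim stack of size 6, so its Grundy value is 6.
Stack C is a plain Nim stack of size 3, so its Grundy value is 3.
By the Sprague-Grundy theorem, the Grundy value of a sum of independent games is the XOR of the component values.
Combined value = 4 XOR 6 XOR 3 = 1.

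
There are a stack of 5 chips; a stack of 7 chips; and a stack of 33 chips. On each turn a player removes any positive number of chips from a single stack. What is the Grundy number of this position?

35

Nim-sum: 5 ^ 7 ^ 33 = 35.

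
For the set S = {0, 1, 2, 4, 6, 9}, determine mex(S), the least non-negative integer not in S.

3

The values 0, 1, 2 are all present; 3 is the first non-negative integer missing from the set.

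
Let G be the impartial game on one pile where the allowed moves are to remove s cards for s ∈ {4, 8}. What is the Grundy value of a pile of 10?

Build the Grundy sequence with g(k) = mex{g(k−s) : s ∈ {4, 8}, s ≤ k}:
g(0) = mex{} = 0
g(1) = mex{} = 0
g(2) = mex{} = 0
g(3) = mex{} = 0
g(4) = mex{0} = 1
g(5) = mex{0} = 1
g(6) = mex{0} = 1
g(7) = mex{0} = 1
g(8) = mex{0,1} = 2
g(9) = mex{0,1} = 2
g(10) = mex{0,1} = 2
So g(10) = 2.

2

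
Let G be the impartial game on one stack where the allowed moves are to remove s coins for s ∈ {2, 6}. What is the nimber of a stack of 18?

1

Grundy values for subtraction set {2, 6}:
k:     0  1  2  3  4  5  6  7  8  9 10 11 12 13 14 15 16 17 18
g(k):  0  0  1  1  0  0  1  1  0  0  1  1  0  0  1  1  0  0  1
So g(18) = 1.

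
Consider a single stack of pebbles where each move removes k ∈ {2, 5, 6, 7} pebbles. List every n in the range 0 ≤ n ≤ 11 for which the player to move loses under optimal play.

0, 1, 4

Grundy values for subtraction set {2, 5, 6, 7}:
k:     0  1  2  3  4  5  6  7  8  9 10 11
g(k):  0  0  1  1  0  2  1  3  2  2  3  3
The P-positions (g = 0) in 0..11 are 0, 1, 4.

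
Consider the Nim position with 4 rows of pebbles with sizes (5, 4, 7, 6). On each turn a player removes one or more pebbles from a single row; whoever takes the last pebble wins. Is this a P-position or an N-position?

Nim-sum: 5 ⊕ 4 ⊕ 7 ⊕ 6 = 0.
The nim-sum is 0, so this is a P-position: the player to move is in a losing position under optimal play.

P-position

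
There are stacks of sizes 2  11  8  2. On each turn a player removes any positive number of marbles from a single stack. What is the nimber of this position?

3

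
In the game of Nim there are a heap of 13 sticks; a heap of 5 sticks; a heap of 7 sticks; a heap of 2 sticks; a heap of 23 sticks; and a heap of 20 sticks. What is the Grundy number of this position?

Compute the nim-sum pairwise:
13 ⊕ 5 = 8
8 ⊕ 7 = 15
15 ⊕ 2 = 13
13 ⊕ 23 = 26
26 ⊕ 20 = 14

14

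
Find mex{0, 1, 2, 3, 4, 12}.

5

The values 0, 1, 2, 3, 4 are all present; 5 is the first non-negative integer missing from the set.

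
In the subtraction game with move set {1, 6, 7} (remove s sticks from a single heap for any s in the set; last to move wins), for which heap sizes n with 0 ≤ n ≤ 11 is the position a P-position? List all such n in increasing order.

0, 2, 4

Compute g(0), g(1), … for moves {1, 6, 7}:
k:     0  1  2  3  4  5  6  7  8  9 10 11
g(k):  0  1  0  1  0  1  2  3  2  3  2  3
The P-positions (g = 0) in 0..11 are 0, 2, 4.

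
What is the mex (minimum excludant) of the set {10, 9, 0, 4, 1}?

The values 0, 1 are all present; 2 is the first non-negative integer missing from the set.

2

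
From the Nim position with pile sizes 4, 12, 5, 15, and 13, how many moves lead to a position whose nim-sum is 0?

3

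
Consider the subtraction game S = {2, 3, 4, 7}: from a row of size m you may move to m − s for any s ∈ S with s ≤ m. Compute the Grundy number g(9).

4

Build the Grundy sequence with g(k) = mex{g(k−s) : s ∈ {2, 3, 4, 7}, s ≤ k}:
g(0) = mex{} = 0
g(1) = mex{} = 0
g(2) = mex{0} = 1
g(3) = mex{0} = 1
g(4) = mex{0,1} = 2
g(5) = mex{0,1} = 2
g(6) = mex{1,2} = 0
g(7) = mex{0,1,2} = 3
g(8) = mex{0,2} = 1
g(9) = mex{0,1,2,3} = 4
So g(9) = 4.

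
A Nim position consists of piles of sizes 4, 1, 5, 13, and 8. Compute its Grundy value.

5

In binary:
  0100  (4)
  0001  (1)
  0101  (5)
  1101  (13)
  1000  (8)
  ----
  0101  (5)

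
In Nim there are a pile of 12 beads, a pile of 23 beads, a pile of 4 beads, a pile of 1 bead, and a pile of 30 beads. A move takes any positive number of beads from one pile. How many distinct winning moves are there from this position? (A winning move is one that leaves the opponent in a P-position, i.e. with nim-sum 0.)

0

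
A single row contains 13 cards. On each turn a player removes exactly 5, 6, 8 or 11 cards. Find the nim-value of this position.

Grundy values for subtraction set {5, 6, 8, 11}:
k:     0  1  2  3  4  5  6  7  8  9 10 11 12 13
g(k):  0  0  0  0  0  1  1  1  1  1  2  2  2  2
So g(13) = 2.

2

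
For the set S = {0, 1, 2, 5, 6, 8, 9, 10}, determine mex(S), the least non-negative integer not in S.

The values 0, 1, 2 are all present; 3 is the first non-negative integer missing from the set.

3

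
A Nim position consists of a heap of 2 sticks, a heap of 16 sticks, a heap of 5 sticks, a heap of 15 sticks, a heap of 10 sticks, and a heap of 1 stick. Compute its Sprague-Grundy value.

19

Write each in binary and XOR column by column:
  00010  (2)
  10000  (16)
  00101  (5)
  01111  (15)
  01010  (10)
  00001  (1)
  -----
  10011  (19)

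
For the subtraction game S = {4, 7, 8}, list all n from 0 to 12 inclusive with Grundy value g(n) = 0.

0, 1, 2, 3, 12

Grundy values for subtraction set {4, 7, 8}:
k:     0  1  2  3  4  5  6  7  8  9 10 11 12
g(k):  0  0  0  0  1  1  1  1  2  2  2  2  0
The P-positions (g = 0) in 0..12 are 0, 1, 2, 3, 12.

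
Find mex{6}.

0

0 is not in the set, so the mex is 0.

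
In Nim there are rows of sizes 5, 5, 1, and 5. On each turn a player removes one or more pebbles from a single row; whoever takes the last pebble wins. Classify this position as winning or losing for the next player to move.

Compute the nim-sum pairwise:
5 ⊕ 5 = 0
0 ⊕ 1 = 1
1 ⊕ 5 = 4
The nim-sum is 4 ≠ 0, so this is an N-position: the player to move can win.

Winning position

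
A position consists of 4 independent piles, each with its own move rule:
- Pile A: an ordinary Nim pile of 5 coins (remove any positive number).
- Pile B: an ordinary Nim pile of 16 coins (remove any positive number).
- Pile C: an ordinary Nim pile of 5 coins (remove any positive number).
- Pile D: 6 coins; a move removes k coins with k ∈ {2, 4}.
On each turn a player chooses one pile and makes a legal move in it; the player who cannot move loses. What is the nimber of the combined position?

Pile A is a plain Nim pile of size 5, so its Grundy value is 5.
Pile B is a plain Nim pile of size 16, so its Grundy value is 16.
Pile C is a plain Nim pile of size 5, so its Grundy value is 5.
Build the Grundy sequence for pile D with g(k) = mex{g(k−s) : s ∈ {2, 4}, s ≤ k}:
g(0) = mex{} = 0
g(1) = mex{} = 0
g(2) = mex{0} = 1
g(3) = mex{0} = 1
g(4) = mex{0,1} = 2
g(5) = mex{0,1} = 2
g(6) = mex{1,2} = 0
So g(6) = 0.
The value of a disjunctive sum is the nim-sum of the parts.
Combined value = 5 ⊕ 16 ⊕ 5 ⊕ 0 = 16.

16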